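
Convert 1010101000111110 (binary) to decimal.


Positional values:
Bit 1: 1 × 2^1 = 2
Bit 2: 1 × 2^2 = 4
Bit 3: 1 × 2^3 = 8
Bit 4: 1 × 2^4 = 16
Bit 5: 1 × 2^5 = 32
Bit 9: 1 × 2^9 = 512
Bit 11: 1 × 2^11 = 2048
Bit 13: 1 × 2^13 = 8192
Bit 15: 1 × 2^15 = 32768
Sum = 2 + 4 + 8 + 16 + 32 + 512 + 2048 + 8192 + 32768
= 43582


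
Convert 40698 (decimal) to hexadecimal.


Divide by 16 repeatedly:
40698 ÷ 16 = 2543 remainder 10 (A)
2543 ÷ 16 = 158 remainder 15 (F)
158 ÷ 16 = 9 remainder 14 (E)
9 ÷ 16 = 0 remainder 9 (9)
Reading remainders bottom-up:
= 0x9EFA


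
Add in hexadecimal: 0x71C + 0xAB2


Align and add column by column (LSB to MSB, each column mod 16 with carry):
  071C
+ 0AB2
  ----
  col 0: C(12) + 2(2) + 0 (carry in) = 14 → E(14), carry out 0
  col 1: 1(1) + B(11) + 0 (carry in) = 12 → C(12), carry out 0
  col 2: 7(7) + A(10) + 0 (carry in) = 17 → 1(1), carry out 1
  col 3: 0(0) + 0(0) + 1 (carry in) = 1 → 1(1), carry out 0
Reading digits MSB→LSB: 11CE
Strip leading zeros: 11CE
= 0x11CE


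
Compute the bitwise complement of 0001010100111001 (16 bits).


Original: 0001010100111001
Invert all bits:
  bit 0: 0 → 1
  bit 1: 0 → 1
  bit 2: 0 → 1
  bit 3: 1 → 0
  bit 4: 0 → 1
  bit 5: 1 → 0
  bit 6: 0 → 1
  bit 7: 1 → 0
  bit 8: 0 → 1
  bit 9: 0 → 1
  bit 10: 1 → 0
  bit 11: 1 → 0
  bit 12: 1 → 0
  bit 13: 0 → 1
  bit 14: 0 → 1
  bit 15: 1 → 0
= 1110101011000110


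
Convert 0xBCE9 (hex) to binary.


Each hex digit → 4 binary bits:
  B = 1011
  C = 1100
  E = 1110
  9 = 1001
Concatenate: 1011 1100 1110 1001
= 1011110011101001


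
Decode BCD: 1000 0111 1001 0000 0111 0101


Each 4-bit group → digit:
  1000 → 8
  0111 → 7
  1001 → 9
  0000 → 0
  0111 → 7
  0101 → 5
= 879075


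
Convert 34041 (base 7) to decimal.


Positional values (base 7):
  1 × 7^0 = 1 × 1 = 1
  4 × 7^1 = 4 × 7 = 28
  0 × 7^2 = 0 × 49 = 0
  4 × 7^3 = 4 × 343 = 1372
  3 × 7^4 = 3 × 2401 = 7203
Sum = 1 + 28 + 0 + 1372 + 7203
= 8604


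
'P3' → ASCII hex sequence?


String: 'P3'  (2 characters)
Per-character ASCII lookup:
  'P': uppercase starts at 65: 'P' = 65 + 15 = 80 → 0x50
  '3': digits start at 48: '3' = 48 + 3 = 51 → 0x33
= 0x50 0x33


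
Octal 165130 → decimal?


Positional values:
Position 0: 0 × 8^0 = 0
Position 1: 3 × 8^1 = 24
Position 2: 1 × 8^2 = 64
Position 3: 5 × 8^3 = 2560
Position 4: 6 × 8^4 = 24576
Position 5: 1 × 8^5 = 32768
Sum = 0 + 24 + 64 + 2560 + 24576 + 32768
= 59992


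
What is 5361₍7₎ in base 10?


Positional values (base 7):
  1 × 7^0 = 1 × 1 = 1
  6 × 7^1 = 6 × 7 = 42
  3 × 7^2 = 3 × 49 = 147
  5 × 7^3 = 5 × 343 = 1715
Sum = 1 + 42 + 147 + 1715
= 1905


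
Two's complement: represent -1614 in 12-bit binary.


Original: 011001001110
Step 1 - Invert all bits: 100110110001
Step 2 - Add 1: 100110110001 + 1
= 100110110010 (represents -1614)


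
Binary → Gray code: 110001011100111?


Binary: 110001011100111
Gray code: G = B XOR (B >> 1)
B >> 1 = 011000101110011
110001011100111 XOR 011000101110011:
  1 XOR 0 = 1
  1 XOR 1 = 0
  0 XOR 1 = 1
  0 XOR 0 = 0
  0 XOR 0 = 0
  1 XOR 0 = 1
  0 XOR 1 = 1
  1 XOR 0 = 1
  1 XOR 1 = 0
  1 XOR 1 = 0
  0 XOR 1 = 1
  0 XOR 0 = 0
  1 XOR 0 = 1
  1 XOR 1 = 0
  1 XOR 1 = 0
= 101001110010100


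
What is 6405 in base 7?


Divide by 7 repeatedly:
6405 ÷ 7 = 915 remainder 0
915 ÷ 7 = 130 remainder 5
130 ÷ 7 = 18 remainder 4
18 ÷ 7 = 2 remainder 4
2 ÷ 7 = 0 remainder 2
Reading remainders bottom-up:
= 24450


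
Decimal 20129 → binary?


Divide by 2 repeatedly:
20129 ÷ 2 = 10064 remainder 1
10064 ÷ 2 = 5032 remainder 0
5032 ÷ 2 = 2516 remainder 0
2516 ÷ 2 = 1258 remainder 0
1258 ÷ 2 = 629 remainder 0
629 ÷ 2 = 314 remainder 1
314 ÷ 2 = 157 remainder 0
157 ÷ 2 = 78 remainder 1
78 ÷ 2 = 39 remainder 0
39 ÷ 2 = 19 remainder 1
19 ÷ 2 = 9 remainder 1
9 ÷ 2 = 4 remainder 1
4 ÷ 2 = 2 remainder 0
2 ÷ 2 = 1 remainder 0
1 ÷ 2 = 0 remainder 1
Reading remainders bottom-up:
= 100111010100001


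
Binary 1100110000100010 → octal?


Group into 3-bit groups: 001100110000100010
  001 = 1
  100 = 4
  110 = 6
  000 = 0
  100 = 4
  010 = 2
= 0o146042


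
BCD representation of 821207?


Each digit → 4-bit binary:
  8 → 1000
  2 → 0010
  1 → 0001
  2 → 0010
  0 → 0000
  7 → 0111
= 1000 0010 0001 0010 0000 0111


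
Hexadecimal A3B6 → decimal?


Positional values:
Position 0: 6 × 16^0 = 6 × 1 = 6
Position 1: B × 16^1 = 11 × 16 = 176
Position 2: 3 × 16^2 = 3 × 256 = 768
Position 3: A × 16^3 = 10 × 4096 = 40960
Sum = 6 + 176 + 768 + 40960
= 41910


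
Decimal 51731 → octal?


Divide by 8 repeatedly:
51731 ÷ 8 = 6466 remainder 3
6466 ÷ 8 = 808 remainder 2
808 ÷ 8 = 101 remainder 0
101 ÷ 8 = 12 remainder 5
12 ÷ 8 = 1 remainder 4
1 ÷ 8 = 0 remainder 1
Reading remainders bottom-up:
= 0o145023


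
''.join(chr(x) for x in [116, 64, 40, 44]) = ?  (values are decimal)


Codes (decimal): 116 64 40 44
Per-code ASCII lookup:
  116  (range 97-122: lowercase, 116 - 97 = 19) → 't'
  64  (special character) → '@'
  40  (special character) → '('
  44  (special character) → ','
= 't@(,'


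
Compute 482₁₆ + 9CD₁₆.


Align and add column by column (LSB to MSB, each column mod 16 with carry):
  0482
+ 09CD
  ----
  col 0: 2(2) + D(13) + 0 (carry in) = 15 → F(15), carry out 0
  col 1: 8(8) + C(12) + 0 (carry in) = 20 → 4(4), carry out 1
  col 2: 4(4) + 9(9) + 1 (carry in) = 14 → E(14), carry out 0
  col 3: 0(0) + 0(0) + 0 (carry in) = 0 → 0(0), carry out 0
Reading digits MSB→LSB: 0E4F
Strip leading zeros: E4F
= 0xE4F


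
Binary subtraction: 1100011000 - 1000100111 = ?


Align and subtract column by column (LSB to MSB, borrowing when needed):
  1100011000
- 1000100111
  ----------
  col 0: (0 - 0 borrow-in) - 1 → borrow from next column: (0+2) - 1 = 1, borrow out 1
  col 1: (0 - 1 borrow-in) - 1 → borrow from next column: (-1+2) - 1 = 0, borrow out 1
  col 2: (0 - 1 borrow-in) - 1 → borrow from next column: (-1+2) - 1 = 0, borrow out 1
  col 3: (1 - 1 borrow-in) - 0 → 0 - 0 = 0, borrow out 0
  col 4: (1 - 0 borrow-in) - 0 → 1 - 0 = 1, borrow out 0
  col 5: (0 - 0 borrow-in) - 1 → borrow from next column: (0+2) - 1 = 1, borrow out 1
  col 6: (0 - 1 borrow-in) - 0 → borrow from next column: (-1+2) - 0 = 1, borrow out 1
  col 7: (0 - 1 borrow-in) - 0 → borrow from next column: (-1+2) - 0 = 1, borrow out 1
  col 8: (1 - 1 borrow-in) - 0 → 0 - 0 = 0, borrow out 0
  col 9: (1 - 0 borrow-in) - 1 → 1 - 1 = 0, borrow out 0
Reading bits MSB→LSB: 0011110001
Strip leading zeros: 11110001
= 11110001


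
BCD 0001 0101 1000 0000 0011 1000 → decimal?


Each 4-bit group → digit:
  0001 → 1
  0101 → 5
  1000 → 8
  0000 → 0
  0011 → 3
  1000 → 8
= 158038


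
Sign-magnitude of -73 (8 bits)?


Sign bit: 1 (negative)
Magnitude: 73 = 1001001
= 11001001


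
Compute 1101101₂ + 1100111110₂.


Align and add column by column (LSB to MSB, carry propagating):
  00001101101
+ 01100111110
  -----------
  col 0: 1 + 0 + 0 (carry in) = 1 → bit 1, carry out 0
  col 1: 0 + 1 + 0 (carry in) = 1 → bit 1, carry out 0
  col 2: 1 + 1 + 0 (carry in) = 2 → bit 0, carry out 1
  col 3: 1 + 1 + 1 (carry in) = 3 → bit 1, carry out 1
  col 4: 0 + 1 + 1 (carry in) = 2 → bit 0, carry out 1
  col 5: 1 + 1 + 1 (carry in) = 3 → bit 1, carry out 1
  col 6: 1 + 0 + 1 (carry in) = 2 → bit 0, carry out 1
  col 7: 0 + 0 + 1 (carry in) = 1 → bit 1, carry out 0
  col 8: 0 + 1 + 0 (carry in) = 1 → bit 1, carry out 0
  col 9: 0 + 1 + 0 (carry in) = 1 → bit 1, carry out 0
  col 10: 0 + 0 + 0 (carry in) = 0 → bit 0, carry out 0
Reading bits MSB→LSB: 01110101011
Strip leading zeros: 1110101011
= 1110101011


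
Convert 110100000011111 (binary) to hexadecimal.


Group into 4-bit nibbles: 0110100000011111
  0110 = 6
  1000 = 8
  0001 = 1
  1111 = F
= 0x681F


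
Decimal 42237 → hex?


Divide by 16 repeatedly:
42237 ÷ 16 = 2639 remainder 13 (D)
2639 ÷ 16 = 164 remainder 15 (F)
164 ÷ 16 = 10 remainder 4 (4)
10 ÷ 16 = 0 remainder 10 (A)
Reading remainders bottom-up:
= 0xA4FD


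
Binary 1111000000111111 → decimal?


Positional values:
Bit 0: 1 × 2^0 = 1
Bit 1: 1 × 2^1 = 2
Bit 2: 1 × 2^2 = 4
Bit 3: 1 × 2^3 = 8
Bit 4: 1 × 2^4 = 16
Bit 5: 1 × 2^5 = 32
Bit 12: 1 × 2^12 = 4096
Bit 13: 1 × 2^13 = 8192
Bit 14: 1 × 2^14 = 16384
Bit 15: 1 × 2^15 = 32768
Sum = 1 + 2 + 4 + 8 + 16 + 32 + 4096 + 8192 + 16384 + 32768
= 61503


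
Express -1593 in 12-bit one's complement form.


Original: 011000111001
Invert all bits:
  bit 0: 0 → 1
  bit 1: 1 → 0
  bit 2: 1 → 0
  bit 3: 0 → 1
  bit 4: 0 → 1
  bit 5: 0 → 1
  bit 6: 1 → 0
  bit 7: 1 → 0
  bit 8: 1 → 0
  bit 9: 0 → 1
  bit 10: 0 → 1
  bit 11: 1 → 0
= 100111000110


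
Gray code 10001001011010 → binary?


Gray code: 10001001011010
MSB stays the same: 1
Each subsequent bit = prev_binary XOR current_gray:
  B[1] = 1 XOR 0 = 1
  B[2] = 1 XOR 0 = 1
  B[3] = 1 XOR 0 = 1
  B[4] = 1 XOR 1 = 0
  B[5] = 0 XOR 0 = 0
  B[6] = 0 XOR 0 = 0
  B[7] = 0 XOR 1 = 1
  B[8] = 1 XOR 0 = 1
  B[9] = 1 XOR 1 = 0
  B[10] = 0 XOR 1 = 1
  B[11] = 1 XOR 0 = 1
  B[12] = 1 XOR 1 = 0
  B[13] = 0 XOR 0 = 0
= 11110001101100 (15468 decimal)


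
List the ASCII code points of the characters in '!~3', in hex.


String: '!~3'  (3 characters)
Per-character ASCII lookup:
  '!': special character: '!' = 33 → 0x21
  '~': special character: '~' = 126 → 0x7E
  '3': digits start at 48: '3' = 48 + 3 = 51 → 0x33
= 0x21 0x7E 0x33


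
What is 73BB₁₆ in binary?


Each hex digit → 4 binary bits:
  7 = 0111
  3 = 0011
  B = 1011
  B = 1011
Concatenate: 0111 0011 1011 1011
= 0111001110111011


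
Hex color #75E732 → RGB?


Hex: #75E732
R = 75₁₆ = 117
G = E7₁₆ = 231
B = 32₁₆ = 50
= RGB(117, 231, 50)


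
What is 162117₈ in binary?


Each octal digit → 3 binary bits:
  1 = 001
  6 = 110
  2 = 010
  1 = 001
  1 = 001
  7 = 111
Concatenate: 001 110 010 001 001 111
= 001110010001001111


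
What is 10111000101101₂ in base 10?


Positional values:
Bit 0: 1 × 2^0 = 1
Bit 2: 1 × 2^2 = 4
Bit 3: 1 × 2^3 = 8
Bit 5: 1 × 2^5 = 32
Bit 9: 1 × 2^9 = 512
Bit 10: 1 × 2^10 = 1024
Bit 11: 1 × 2^11 = 2048
Bit 13: 1 × 2^13 = 8192
Sum = 1 + 4 + 8 + 32 + 512 + 1024 + 2048 + 8192
= 11821


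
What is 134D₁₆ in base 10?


Positional values:
Position 0: D × 16^0 = 13 × 1 = 13
Position 1: 4 × 16^1 = 4 × 16 = 64
Position 2: 3 × 16^2 = 3 × 256 = 768
Position 3: 1 × 16^3 = 1 × 4096 = 4096
Sum = 13 + 64 + 768 + 4096
= 4941


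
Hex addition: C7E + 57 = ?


Align and add column by column (LSB to MSB, each column mod 16 with carry):
  0C7E
+ 0057
  ----
  col 0: E(14) + 7(7) + 0 (carry in) = 21 → 5(5), carry out 1
  col 1: 7(7) + 5(5) + 1 (carry in) = 13 → D(13), carry out 0
  col 2: C(12) + 0(0) + 0 (carry in) = 12 → C(12), carry out 0
  col 3: 0(0) + 0(0) + 0 (carry in) = 0 → 0(0), carry out 0
Reading digits MSB→LSB: 0CD5
Strip leading zeros: CD5
= 0xCD5


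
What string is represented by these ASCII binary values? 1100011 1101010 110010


Codes (binary): 1100011 1101010 110010
Per-code ASCII lookup:
  1100011 = 99  (range 97-122: lowercase, 99 - 97 = 2) → 'c'
  1101010 = 106  (range 97-122: lowercase, 106 - 97 = 9) → 'j'
  110010 = 50  (range 48-57: digits, 50 - 48 = 2) → '2'
= 'cj2'


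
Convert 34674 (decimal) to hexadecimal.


Divide by 16 repeatedly:
34674 ÷ 16 = 2167 remainder 2 (2)
2167 ÷ 16 = 135 remainder 7 (7)
135 ÷ 16 = 8 remainder 7 (7)
8 ÷ 16 = 0 remainder 8 (8)
Reading remainders bottom-up:
= 0x8772


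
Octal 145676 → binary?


Each octal digit → 3 binary bits:
  1 = 001
  4 = 100
  5 = 101
  6 = 110
  7 = 111
  6 = 110
Concatenate: 001 100 101 110 111 110
= 001100101110111110


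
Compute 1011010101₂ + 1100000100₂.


Align and add column by column (LSB to MSB, carry propagating):
  01011010101
+ 01100000100
  -----------
  col 0: 1 + 0 + 0 (carry in) = 1 → bit 1, carry out 0
  col 1: 0 + 0 + 0 (carry in) = 0 → bit 0, carry out 0
  col 2: 1 + 1 + 0 (carry in) = 2 → bit 0, carry out 1
  col 3: 0 + 0 + 1 (carry in) = 1 → bit 1, carry out 0
  col 4: 1 + 0 + 0 (carry in) = 1 → bit 1, carry out 0
  col 5: 0 + 0 + 0 (carry in) = 0 → bit 0, carry out 0
  col 6: 1 + 0 + 0 (carry in) = 1 → bit 1, carry out 0
  col 7: 1 + 0 + 0 (carry in) = 1 → bit 1, carry out 0
  col 8: 0 + 1 + 0 (carry in) = 1 → bit 1, carry out 0
  col 9: 1 + 1 + 0 (carry in) = 2 → bit 0, carry out 1
  col 10: 0 + 0 + 1 (carry in) = 1 → bit 1, carry out 0
Reading bits MSB→LSB: 10111011001
Strip leading zeros: 10111011001
= 10111011001


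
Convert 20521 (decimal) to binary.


Divide by 2 repeatedly:
20521 ÷ 2 = 10260 remainder 1
10260 ÷ 2 = 5130 remainder 0
5130 ÷ 2 = 2565 remainder 0
2565 ÷ 2 = 1282 remainder 1
1282 ÷ 2 = 641 remainder 0
641 ÷ 2 = 320 remainder 1
320 ÷ 2 = 160 remainder 0
160 ÷ 2 = 80 remainder 0
80 ÷ 2 = 40 remainder 0
40 ÷ 2 = 20 remainder 0
20 ÷ 2 = 10 remainder 0
10 ÷ 2 = 5 remainder 0
5 ÷ 2 = 2 remainder 1
2 ÷ 2 = 1 remainder 0
1 ÷ 2 = 0 remainder 1
Reading remainders bottom-up:
= 101000000101001


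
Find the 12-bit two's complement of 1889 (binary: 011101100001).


Original: 011101100001
Step 1 - Invert all bits: 100010011110
Step 2 - Add 1: 100010011110 + 1
= 100010011111 (represents -1889)


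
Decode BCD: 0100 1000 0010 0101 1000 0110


Each 4-bit group → digit:
  0100 → 4
  1000 → 8
  0010 → 2
  0101 → 5
  1000 → 8
  0110 → 6
= 482586


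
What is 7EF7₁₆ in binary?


Each hex digit → 4 binary bits:
  7 = 0111
  E = 1110
  F = 1111
  7 = 0111
Concatenate: 0111 1110 1111 0111
= 0111111011110111


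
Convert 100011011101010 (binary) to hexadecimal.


Group into 4-bit nibbles: 0100011011101010
  0100 = 4
  0110 = 6
  1110 = E
  1010 = A
= 0x46EA


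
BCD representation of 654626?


Each digit → 4-bit binary:
  6 → 0110
  5 → 0101
  4 → 0100
  6 → 0110
  2 → 0010
  6 → 0110
= 0110 0101 0100 0110 0010 0110


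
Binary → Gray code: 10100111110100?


Binary: 10100111110100
Gray code: G = B XOR (B >> 1)
B >> 1 = 01010011111010
10100111110100 XOR 01010011111010:
  1 XOR 0 = 1
  0 XOR 1 = 1
  1 XOR 0 = 1
  0 XOR 1 = 1
  0 XOR 0 = 0
  1 XOR 0 = 1
  1 XOR 1 = 0
  1 XOR 1 = 0
  1 XOR 1 = 0
  1 XOR 1 = 0
  0 XOR 1 = 1
  1 XOR 0 = 1
  0 XOR 1 = 1
  0 XOR 0 = 0
= 11110100001110


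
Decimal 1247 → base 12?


Divide by 12 repeatedly:
1247 ÷ 12 = 103 remainder 11
103 ÷ 12 = 8 remainder 7
8 ÷ 12 = 0 remainder 8
Reading remainders bottom-up:
= 87B


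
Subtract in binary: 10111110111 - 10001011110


Align and subtract column by column (LSB to MSB, borrowing when needed):
  10111110111
- 10001011110
  -----------
  col 0: (1 - 0 borrow-in) - 0 → 1 - 0 = 1, borrow out 0
  col 1: (1 - 0 borrow-in) - 1 → 1 - 1 = 0, borrow out 0
  col 2: (1 - 0 borrow-in) - 1 → 1 - 1 = 0, borrow out 0
  col 3: (0 - 0 borrow-in) - 1 → borrow from next column: (0+2) - 1 = 1, borrow out 1
  col 4: (1 - 1 borrow-in) - 1 → borrow from next column: (0+2) - 1 = 1, borrow out 1
  col 5: (1 - 1 borrow-in) - 0 → 0 - 0 = 0, borrow out 0
  col 6: (1 - 0 borrow-in) - 1 → 1 - 1 = 0, borrow out 0
  col 7: (1 - 0 borrow-in) - 0 → 1 - 0 = 1, borrow out 0
  col 8: (1 - 0 borrow-in) - 0 → 1 - 0 = 1, borrow out 0
  col 9: (0 - 0 borrow-in) - 0 → 0 - 0 = 0, borrow out 0
  col 10: (1 - 0 borrow-in) - 1 → 1 - 1 = 0, borrow out 0
Reading bits MSB→LSB: 00110011001
Strip leading zeros: 110011001
= 110011001


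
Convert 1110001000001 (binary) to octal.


Group into 3-bit groups: 001110001000001
  001 = 1
  110 = 6
  001 = 1
  000 = 0
  001 = 1
= 0o16101


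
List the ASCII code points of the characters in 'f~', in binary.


String: 'f~'  (2 characters)
Per-character ASCII lookup:
  'f': lowercase starts at 97: 'f' = 97 + 5 = 102 → 1100110
  '~': special character: '~' = 126 → 1111110
= 1100110 1111110


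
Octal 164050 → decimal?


Positional values:
Position 0: 0 × 8^0 = 0
Position 1: 5 × 8^1 = 40
Position 2: 0 × 8^2 = 0
Position 3: 4 × 8^3 = 2048
Position 4: 6 × 8^4 = 24576
Position 5: 1 × 8^5 = 32768
Sum = 0 + 40 + 0 + 2048 + 24576 + 32768
= 59432


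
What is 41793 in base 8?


Divide by 8 repeatedly:
41793 ÷ 8 = 5224 remainder 1
5224 ÷ 8 = 653 remainder 0
653 ÷ 8 = 81 remainder 5
81 ÷ 8 = 10 remainder 1
10 ÷ 8 = 1 remainder 2
1 ÷ 8 = 0 remainder 1
Reading remainders bottom-up:
= 0o121501


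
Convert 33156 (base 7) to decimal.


Positional values (base 7):
  6 × 7^0 = 6 × 1 = 6
  5 × 7^1 = 5 × 7 = 35
  1 × 7^2 = 1 × 49 = 49
  3 × 7^3 = 3 × 343 = 1029
  3 × 7^4 = 3 × 2401 = 7203
Sum = 6 + 35 + 49 + 1029 + 7203
= 8322


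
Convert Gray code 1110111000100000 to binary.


Gray code: 1110111000100000
MSB stays the same: 1
Each subsequent bit = prev_binary XOR current_gray:
  B[1] = 1 XOR 1 = 0
  B[2] = 0 XOR 1 = 1
  B[3] = 1 XOR 0 = 1
  B[4] = 1 XOR 1 = 0
  B[5] = 0 XOR 1 = 1
  B[6] = 1 XOR 1 = 0
  B[7] = 0 XOR 0 = 0
  B[8] = 0 XOR 0 = 0
  B[9] = 0 XOR 0 = 0
  B[10] = 0 XOR 1 = 1
  B[11] = 1 XOR 0 = 1
  B[12] = 1 XOR 0 = 1
  B[13] = 1 XOR 0 = 1
  B[14] = 1 XOR 0 = 1
  B[15] = 1 XOR 0 = 1
= 1011010000111111 (46143 decimal)


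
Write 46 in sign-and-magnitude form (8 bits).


Sign bit: 0 (positive)
Magnitude: 46 = 0101110
= 00101110


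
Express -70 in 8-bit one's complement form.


Original: 01000110
Invert all bits:
  bit 0: 0 → 1
  bit 1: 1 → 0
  bit 2: 0 → 1
  bit 3: 0 → 1
  bit 4: 0 → 1
  bit 5: 1 → 0
  bit 6: 1 → 0
  bit 7: 0 → 1
= 10111001


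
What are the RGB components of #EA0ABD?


Hex: #EA0ABD
R = EA₁₆ = 234
G = 0A₁₆ = 10
B = BD₁₆ = 189
= RGB(234, 10, 189)


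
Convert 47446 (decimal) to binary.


Divide by 2 repeatedly:
47446 ÷ 2 = 23723 remainder 0
23723 ÷ 2 = 11861 remainder 1
11861 ÷ 2 = 5930 remainder 1
5930 ÷ 2 = 2965 remainder 0
2965 ÷ 2 = 1482 remainder 1
1482 ÷ 2 = 741 remainder 0
741 ÷ 2 = 370 remainder 1
370 ÷ 2 = 185 remainder 0
185 ÷ 2 = 92 remainder 1
92 ÷ 2 = 46 remainder 0
46 ÷ 2 = 23 remainder 0
23 ÷ 2 = 11 remainder 1
11 ÷ 2 = 5 remainder 1
5 ÷ 2 = 2 remainder 1
2 ÷ 2 = 1 remainder 0
1 ÷ 2 = 0 remainder 1
Reading remainders bottom-up:
= 1011100101010110


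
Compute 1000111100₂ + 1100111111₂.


Align and add column by column (LSB to MSB, carry propagating):
  01000111100
+ 01100111111
  -----------
  col 0: 0 + 1 + 0 (carry in) = 1 → bit 1, carry out 0
  col 1: 0 + 1 + 0 (carry in) = 1 → bit 1, carry out 0
  col 2: 1 + 1 + 0 (carry in) = 2 → bit 0, carry out 1
  col 3: 1 + 1 + 1 (carry in) = 3 → bit 1, carry out 1
  col 4: 1 + 1 + 1 (carry in) = 3 → bit 1, carry out 1
  col 5: 1 + 1 + 1 (carry in) = 3 → bit 1, carry out 1
  col 6: 0 + 0 + 1 (carry in) = 1 → bit 1, carry out 0
  col 7: 0 + 0 + 0 (carry in) = 0 → bit 0, carry out 0
  col 8: 0 + 1 + 0 (carry in) = 1 → bit 1, carry out 0
  col 9: 1 + 1 + 0 (carry in) = 2 → bit 0, carry out 1
  col 10: 0 + 0 + 1 (carry in) = 1 → bit 1, carry out 0
Reading bits MSB→LSB: 10101111011
Strip leading zeros: 10101111011
= 10101111011


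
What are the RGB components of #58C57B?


Hex: #58C57B
R = 58₁₆ = 88
G = C5₁₆ = 197
B = 7B₁₆ = 123
= RGB(88, 197, 123)


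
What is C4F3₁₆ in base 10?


Positional values:
Position 0: 3 × 16^0 = 3 × 1 = 3
Position 1: F × 16^1 = 15 × 16 = 240
Position 2: 4 × 16^2 = 4 × 256 = 1024
Position 3: C × 16^3 = 12 × 4096 = 49152
Sum = 3 + 240 + 1024 + 49152
= 50419


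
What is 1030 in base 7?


Divide by 7 repeatedly:
1030 ÷ 7 = 147 remainder 1
147 ÷ 7 = 21 remainder 0
21 ÷ 7 = 3 remainder 0
3 ÷ 7 = 0 remainder 3
Reading remainders bottom-up:
= 3001


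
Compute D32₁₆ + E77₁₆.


Align and add column by column (LSB to MSB, each column mod 16 with carry):
  0D32
+ 0E77
  ----
  col 0: 2(2) + 7(7) + 0 (carry in) = 9 → 9(9), carry out 0
  col 1: 3(3) + 7(7) + 0 (carry in) = 10 → A(10), carry out 0
  col 2: D(13) + E(14) + 0 (carry in) = 27 → B(11), carry out 1
  col 3: 0(0) + 0(0) + 1 (carry in) = 1 → 1(1), carry out 0
Reading digits MSB→LSB: 1BA9
Strip leading zeros: 1BA9
= 0x1BA9


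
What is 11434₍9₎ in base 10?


Positional values (base 9):
  4 × 9^0 = 4 × 1 = 4
  3 × 9^1 = 3 × 9 = 27
  4 × 9^2 = 4 × 81 = 324
  1 × 9^3 = 1 × 729 = 729
  1 × 9^4 = 1 × 6561 = 6561
Sum = 4 + 27 + 324 + 729 + 6561
= 7645


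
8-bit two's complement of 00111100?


Original: 00111100
Step 1 - Invert all bits: 11000011
Step 2 - Add 1: 11000011 + 1
= 11000100 (represents -60)


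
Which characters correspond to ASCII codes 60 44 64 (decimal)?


Codes (decimal): 60 44 64
Per-code ASCII lookup:
  60  (special character) → '<'
  44  (special character) → ','
  64  (special character) → '@'
= '<,@'


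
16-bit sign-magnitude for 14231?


Sign bit: 0 (positive)
Magnitude: 14231 = 011011110010111
= 0011011110010111


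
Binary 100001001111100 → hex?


Group into 4-bit nibbles: 0100001001111100
  0100 = 4
  0010 = 2
  0111 = 7
  1100 = C
= 0x427C


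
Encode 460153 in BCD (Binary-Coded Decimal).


Each digit → 4-bit binary:
  4 → 0100
  6 → 0110
  0 → 0000
  1 → 0001
  5 → 0101
  3 → 0011
= 0100 0110 0000 0001 0101 0011


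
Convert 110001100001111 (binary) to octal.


Group into 3-bit groups: 110001100001111
  110 = 6
  001 = 1
  100 = 4
  001 = 1
  111 = 7
= 0o61417


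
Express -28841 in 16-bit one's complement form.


Original: 0111000010101001
Invert all bits:
  bit 0: 0 → 1
  bit 1: 1 → 0
  bit 2: 1 → 0
  bit 3: 1 → 0
  bit 4: 0 → 1
  bit 5: 0 → 1
  bit 6: 0 → 1
  bit 7: 0 → 1
  bit 8: 1 → 0
  bit 9: 0 → 1
  bit 10: 1 → 0
  bit 11: 0 → 1
  bit 12: 1 → 0
  bit 13: 0 → 1
  bit 14: 0 → 1
  bit 15: 1 → 0
= 1000111101010110


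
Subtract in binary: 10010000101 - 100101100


Align and subtract column by column (LSB to MSB, borrowing when needed):
  10010000101
- 00100101100
  -----------
  col 0: (1 - 0 borrow-in) - 0 → 1 - 0 = 1, borrow out 0
  col 1: (0 - 0 borrow-in) - 0 → 0 - 0 = 0, borrow out 0
  col 2: (1 - 0 borrow-in) - 1 → 1 - 1 = 0, borrow out 0
  col 3: (0 - 0 borrow-in) - 1 → borrow from next column: (0+2) - 1 = 1, borrow out 1
  col 4: (0 - 1 borrow-in) - 0 → borrow from next column: (-1+2) - 0 = 1, borrow out 1
  col 5: (0 - 1 borrow-in) - 1 → borrow from next column: (-1+2) - 1 = 0, borrow out 1
  col 6: (0 - 1 borrow-in) - 0 → borrow from next column: (-1+2) - 0 = 1, borrow out 1
  col 7: (1 - 1 borrow-in) - 0 → 0 - 0 = 0, borrow out 0
  col 8: (0 - 0 borrow-in) - 1 → borrow from next column: (0+2) - 1 = 1, borrow out 1
  col 9: (0 - 1 borrow-in) - 0 → borrow from next column: (-1+2) - 0 = 1, borrow out 1
  col 10: (1 - 1 borrow-in) - 0 → 0 - 0 = 0, borrow out 0
Reading bits MSB→LSB: 01101011001
Strip leading zeros: 1101011001
= 1101011001


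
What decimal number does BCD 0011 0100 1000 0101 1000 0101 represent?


Each 4-bit group → digit:
  0011 → 3
  0100 → 4
  1000 → 8
  0101 → 5
  1000 → 8
  0101 → 5
= 348585


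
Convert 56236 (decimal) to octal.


Divide by 8 repeatedly:
56236 ÷ 8 = 7029 remainder 4
7029 ÷ 8 = 878 remainder 5
878 ÷ 8 = 109 remainder 6
109 ÷ 8 = 13 remainder 5
13 ÷ 8 = 1 remainder 5
1 ÷ 8 = 0 remainder 1
Reading remainders bottom-up:
= 0o155654


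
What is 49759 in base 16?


Divide by 16 repeatedly:
49759 ÷ 16 = 3109 remainder 15 (F)
3109 ÷ 16 = 194 remainder 5 (5)
194 ÷ 16 = 12 remainder 2 (2)
12 ÷ 16 = 0 remainder 12 (C)
Reading remainders bottom-up:
= 0xC25F


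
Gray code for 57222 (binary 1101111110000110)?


Binary: 1101111110000110
Gray code: G = B XOR (B >> 1)
B >> 1 = 0110111111000011
1101111110000110 XOR 0110111111000011:
  1 XOR 0 = 1
  1 XOR 1 = 0
  0 XOR 1 = 1
  1 XOR 0 = 1
  1 XOR 1 = 0
  1 XOR 1 = 0
  1 XOR 1 = 0
  1 XOR 1 = 0
  1 XOR 1 = 0
  0 XOR 1 = 1
  0 XOR 0 = 0
  0 XOR 0 = 0
  0 XOR 0 = 0
  1 XOR 0 = 1
  1 XOR 1 = 0
  0 XOR 1 = 1
= 1011000001000101


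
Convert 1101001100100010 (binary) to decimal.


Positional values:
Bit 1: 1 × 2^1 = 2
Bit 5: 1 × 2^5 = 32
Bit 8: 1 × 2^8 = 256
Bit 9: 1 × 2^9 = 512
Bit 12: 1 × 2^12 = 4096
Bit 14: 1 × 2^14 = 16384
Bit 15: 1 × 2^15 = 32768
Sum = 2 + 32 + 256 + 512 + 4096 + 16384 + 32768
= 54050


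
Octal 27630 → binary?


Each octal digit → 3 binary bits:
  2 = 010
  7 = 111
  6 = 110
  3 = 011
  0 = 000
Concatenate: 010 111 110 011 000
= 010111110011000


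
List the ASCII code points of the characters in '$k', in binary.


String: '$k'  (2 characters)
Per-character ASCII lookup:
  '$': special character: '$' = 36 → 100100
  'k': lowercase starts at 97: 'k' = 97 + 10 = 107 → 1101011
= 100100 1101011


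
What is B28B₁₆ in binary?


Each hex digit → 4 binary bits:
  B = 1011
  2 = 0010
  8 = 1000
  B = 1011
Concatenate: 1011 0010 1000 1011
= 1011001010001011


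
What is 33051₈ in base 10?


Positional values:
Position 0: 1 × 8^0 = 1
Position 1: 5 × 8^1 = 40
Position 2: 0 × 8^2 = 0
Position 3: 3 × 8^3 = 1536
Position 4: 3 × 8^4 = 12288
Sum = 1 + 40 + 0 + 1536 + 12288
= 13865


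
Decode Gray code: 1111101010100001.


Gray code: 1111101010100001
MSB stays the same: 1
Each subsequent bit = prev_binary XOR current_gray:
  B[1] = 1 XOR 1 = 0
  B[2] = 0 XOR 1 = 1
  B[3] = 1 XOR 1 = 0
  B[4] = 0 XOR 1 = 1
  B[5] = 1 XOR 0 = 1
  B[6] = 1 XOR 1 = 0
  B[7] = 0 XOR 0 = 0
  B[8] = 0 XOR 1 = 1
  B[9] = 1 XOR 0 = 1
  B[10] = 1 XOR 1 = 0
  B[11] = 0 XOR 0 = 0
  B[12] = 0 XOR 0 = 0
  B[13] = 0 XOR 0 = 0
  B[14] = 0 XOR 0 = 0
  B[15] = 0 XOR 1 = 1
= 1010110011000001 (44225 decimal)


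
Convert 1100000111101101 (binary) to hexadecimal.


Group into 4-bit nibbles: 1100000111101101
  1100 = C
  0001 = 1
  1110 = E
  1101 = D
= 0xC1ED


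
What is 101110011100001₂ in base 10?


Positional values:
Bit 0: 1 × 2^0 = 1
Bit 5: 1 × 2^5 = 32
Bit 6: 1 × 2^6 = 64
Bit 7: 1 × 2^7 = 128
Bit 10: 1 × 2^10 = 1024
Bit 11: 1 × 2^11 = 2048
Bit 12: 1 × 2^12 = 4096
Bit 14: 1 × 2^14 = 16384
Sum = 1 + 32 + 64 + 128 + 1024 + 2048 + 4096 + 16384
= 23777


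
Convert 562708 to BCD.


Each digit → 4-bit binary:
  5 → 0101
  6 → 0110
  2 → 0010
  7 → 0111
  0 → 0000
  8 → 1000
= 0101 0110 0010 0111 0000 1000


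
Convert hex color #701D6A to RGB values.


Hex: #701D6A
R = 70₁₆ = 112
G = 1D₁₆ = 29
B = 6A₁₆ = 106
= RGB(112, 29, 106)


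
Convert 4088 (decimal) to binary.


Divide by 2 repeatedly:
4088 ÷ 2 = 2044 remainder 0
2044 ÷ 2 = 1022 remainder 0
1022 ÷ 2 = 511 remainder 0
511 ÷ 2 = 255 remainder 1
255 ÷ 2 = 127 remainder 1
127 ÷ 2 = 63 remainder 1
63 ÷ 2 = 31 remainder 1
31 ÷ 2 = 15 remainder 1
15 ÷ 2 = 7 remainder 1
7 ÷ 2 = 3 remainder 1
3 ÷ 2 = 1 remainder 1
1 ÷ 2 = 0 remainder 1
Reading remainders bottom-up:
= 111111111000


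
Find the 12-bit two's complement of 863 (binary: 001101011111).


Original: 001101011111
Step 1 - Invert all bits: 110010100000
Step 2 - Add 1: 110010100000 + 1
= 110010100001 (represents -863)


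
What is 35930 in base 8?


Divide by 8 repeatedly:
35930 ÷ 8 = 4491 remainder 2
4491 ÷ 8 = 561 remainder 3
561 ÷ 8 = 70 remainder 1
70 ÷ 8 = 8 remainder 6
8 ÷ 8 = 1 remainder 0
1 ÷ 8 = 0 remainder 1
Reading remainders bottom-up:
= 0o106132


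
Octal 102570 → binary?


Each octal digit → 3 binary bits:
  1 = 001
  0 = 000
  2 = 010
  5 = 101
  7 = 111
  0 = 000
Concatenate: 001 000 010 101 111 000
= 001000010101111000


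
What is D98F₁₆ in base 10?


Positional values:
Position 0: F × 16^0 = 15 × 1 = 15
Position 1: 8 × 16^1 = 8 × 16 = 128
Position 2: 9 × 16^2 = 9 × 256 = 2304
Position 3: D × 16^3 = 13 × 4096 = 53248
Sum = 15 + 128 + 2304 + 53248
= 55695


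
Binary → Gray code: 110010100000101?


Binary: 110010100000101
Gray code: G = B XOR (B >> 1)
B >> 1 = 011001010000010
110010100000101 XOR 011001010000010:
  1 XOR 0 = 1
  1 XOR 1 = 0
  0 XOR 1 = 1
  0 XOR 0 = 0
  1 XOR 0 = 1
  0 XOR 1 = 1
  1 XOR 0 = 1
  0 XOR 1 = 1
  0 XOR 0 = 0
  0 XOR 0 = 0
  0 XOR 0 = 0
  0 XOR 0 = 0
  1 XOR 0 = 1
  0 XOR 1 = 1
  1 XOR 0 = 1
= 101011110000111


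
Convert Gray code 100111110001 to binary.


Gray code: 100111110001
MSB stays the same: 1
Each subsequent bit = prev_binary XOR current_gray:
  B[1] = 1 XOR 0 = 1
  B[2] = 1 XOR 0 = 1
  B[3] = 1 XOR 1 = 0
  B[4] = 0 XOR 1 = 1
  B[5] = 1 XOR 1 = 0
  B[6] = 0 XOR 1 = 1
  B[7] = 1 XOR 1 = 0
  B[8] = 0 XOR 0 = 0
  B[9] = 0 XOR 0 = 0
  B[10] = 0 XOR 0 = 0
  B[11] = 0 XOR 1 = 1
= 111010100001 (3745 decimal)


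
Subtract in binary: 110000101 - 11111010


Align and subtract column by column (LSB to MSB, borrowing when needed):
  110000101
- 011111010
  ---------
  col 0: (1 - 0 borrow-in) - 0 → 1 - 0 = 1, borrow out 0
  col 1: (0 - 0 borrow-in) - 1 → borrow from next column: (0+2) - 1 = 1, borrow out 1
  col 2: (1 - 1 borrow-in) - 0 → 0 - 0 = 0, borrow out 0
  col 3: (0 - 0 borrow-in) - 1 → borrow from next column: (0+2) - 1 = 1, borrow out 1
  col 4: (0 - 1 borrow-in) - 1 → borrow from next column: (-1+2) - 1 = 0, borrow out 1
  col 5: (0 - 1 borrow-in) - 1 → borrow from next column: (-1+2) - 1 = 0, borrow out 1
  col 6: (0 - 1 borrow-in) - 1 → borrow from next column: (-1+2) - 1 = 0, borrow out 1
  col 7: (1 - 1 borrow-in) - 1 → borrow from next column: (0+2) - 1 = 1, borrow out 1
  col 8: (1 - 1 borrow-in) - 0 → 0 - 0 = 0, borrow out 0
Reading bits MSB→LSB: 010001011
Strip leading zeros: 10001011
= 10001011


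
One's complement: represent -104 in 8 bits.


Original: 01101000
Invert all bits:
  bit 0: 0 → 1
  bit 1: 1 → 0
  bit 2: 1 → 0
  bit 3: 0 → 1
  bit 4: 1 → 0
  bit 5: 0 → 1
  bit 6: 0 → 1
  bit 7: 0 → 1
= 10010111


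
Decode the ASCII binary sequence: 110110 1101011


Codes (binary): 110110 1101011
Per-code ASCII lookup:
  110110 = 54  (range 48-57: digits, 54 - 48 = 6) → '6'
  1101011 = 107  (range 97-122: lowercase, 107 - 97 = 10) → 'k'
= '6k'


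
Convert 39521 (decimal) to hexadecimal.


Divide by 16 repeatedly:
39521 ÷ 16 = 2470 remainder 1 (1)
2470 ÷ 16 = 154 remainder 6 (6)
154 ÷ 16 = 9 remainder 10 (A)
9 ÷ 16 = 0 remainder 9 (9)
Reading remainders bottom-up:
= 0x9A61


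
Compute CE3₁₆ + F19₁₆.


Align and add column by column (LSB to MSB, each column mod 16 with carry):
  0CE3
+ 0F19
  ----
  col 0: 3(3) + 9(9) + 0 (carry in) = 12 → C(12), carry out 0
  col 1: E(14) + 1(1) + 0 (carry in) = 15 → F(15), carry out 0
  col 2: C(12) + F(15) + 0 (carry in) = 27 → B(11), carry out 1
  col 3: 0(0) + 0(0) + 1 (carry in) = 1 → 1(1), carry out 0
Reading digits MSB→LSB: 1BFC
Strip leading zeros: 1BFC
= 0x1BFC


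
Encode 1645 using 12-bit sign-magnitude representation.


Sign bit: 0 (positive)
Magnitude: 1645 = 11001101101
= 011001101101


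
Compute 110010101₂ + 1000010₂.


Align and add column by column (LSB to MSB, carry propagating):
  0110010101
+ 0001000010
  ----------
  col 0: 1 + 0 + 0 (carry in) = 1 → bit 1, carry out 0
  col 1: 0 + 1 + 0 (carry in) = 1 → bit 1, carry out 0
  col 2: 1 + 0 + 0 (carry in) = 1 → bit 1, carry out 0
  col 3: 0 + 0 + 0 (carry in) = 0 → bit 0, carry out 0
  col 4: 1 + 0 + 0 (carry in) = 1 → bit 1, carry out 0
  col 5: 0 + 0 + 0 (carry in) = 0 → bit 0, carry out 0
  col 6: 0 + 1 + 0 (carry in) = 1 → bit 1, carry out 0
  col 7: 1 + 0 + 0 (carry in) = 1 → bit 1, carry out 0
  col 8: 1 + 0 + 0 (carry in) = 1 → bit 1, carry out 0
  col 9: 0 + 0 + 0 (carry in) = 0 → bit 0, carry out 0
Reading bits MSB→LSB: 0111010111
Strip leading zeros: 111010111
= 111010111


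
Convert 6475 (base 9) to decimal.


Positional values (base 9):
  5 × 9^0 = 5 × 1 = 5
  7 × 9^1 = 7 × 9 = 63
  4 × 9^2 = 4 × 81 = 324
  6 × 9^3 = 6 × 729 = 4374
Sum = 5 + 63 + 324 + 4374
= 4766


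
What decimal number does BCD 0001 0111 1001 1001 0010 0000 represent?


Each 4-bit group → digit:
  0001 → 1
  0111 → 7
  1001 → 9
  1001 → 9
  0010 → 2
  0000 → 0
= 179920


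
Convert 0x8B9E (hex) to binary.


Each hex digit → 4 binary bits:
  8 = 1000
  B = 1011
  9 = 1001
  E = 1110
Concatenate: 1000 1011 1001 1110
= 1000101110011110


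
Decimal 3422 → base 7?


Divide by 7 repeatedly:
3422 ÷ 7 = 488 remainder 6
488 ÷ 7 = 69 remainder 5
69 ÷ 7 = 9 remainder 6
9 ÷ 7 = 1 remainder 2
1 ÷ 7 = 0 remainder 1
Reading remainders bottom-up:
= 12656


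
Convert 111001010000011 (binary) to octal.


Group into 3-bit groups: 111001010000011
  111 = 7
  001 = 1
  010 = 2
  000 = 0
  011 = 3
= 0o71203


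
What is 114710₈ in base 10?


Positional values:
Position 0: 0 × 8^0 = 0
Position 1: 1 × 8^1 = 8
Position 2: 7 × 8^2 = 448
Position 3: 4 × 8^3 = 2048
Position 4: 1 × 8^4 = 4096
Position 5: 1 × 8^5 = 32768
Sum = 0 + 8 + 448 + 2048 + 4096 + 32768
= 39368


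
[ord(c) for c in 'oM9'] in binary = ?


String: 'oM9'  (3 characters)
Per-character ASCII lookup:
  'o': lowercase starts at 97: 'o' = 97 + 14 = 111 → 1101111
  'M': uppercase starts at 65: 'M' = 65 + 12 = 77 → 1001101
  '9': digits start at 48: '9' = 48 + 9 = 57 → 111001
= 1101111 1001101 111001


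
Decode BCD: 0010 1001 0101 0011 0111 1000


Each 4-bit group → digit:
  0010 → 2
  1001 → 9
  0101 → 5
  0011 → 3
  0111 → 7
  1000 → 8
= 295378


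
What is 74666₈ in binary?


Each octal digit → 3 binary bits:
  7 = 111
  4 = 100
  6 = 110
  6 = 110
  6 = 110
Concatenate: 111 100 110 110 110
= 111100110110110


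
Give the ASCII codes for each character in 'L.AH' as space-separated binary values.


String: 'L.AH'  (4 characters)
Per-character ASCII lookup:
  'L': uppercase starts at 65: 'L' = 65 + 11 = 76 → 1001100
  '.': special character: '.' = 46 → 101110
  'A': uppercase starts at 65: 'A' = 65 + 0 = 65 → 1000001
  'H': uppercase starts at 65: 'H' = 65 + 7 = 72 → 1001000
= 1001100 101110 1000001 1001000


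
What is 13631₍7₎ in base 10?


Positional values (base 7):
  1 × 7^0 = 1 × 1 = 1
  3 × 7^1 = 3 × 7 = 21
  6 × 7^2 = 6 × 49 = 294
  3 × 7^3 = 3 × 343 = 1029
  1 × 7^4 = 1 × 2401 = 2401
Sum = 1 + 21 + 294 + 1029 + 2401
= 3746


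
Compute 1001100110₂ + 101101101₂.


Align and add column by column (LSB to MSB, carry propagating):
  01001100110
+ 00101101101
  -----------
  col 0: 0 + 1 + 0 (carry in) = 1 → bit 1, carry out 0
  col 1: 1 + 0 + 0 (carry in) = 1 → bit 1, carry out 0
  col 2: 1 + 1 + 0 (carry in) = 2 → bit 0, carry out 1
  col 3: 0 + 1 + 1 (carry in) = 2 → bit 0, carry out 1
  col 4: 0 + 0 + 1 (carry in) = 1 → bit 1, carry out 0
  col 5: 1 + 1 + 0 (carry in) = 2 → bit 0, carry out 1
  col 6: 1 + 1 + 1 (carry in) = 3 → bit 1, carry out 1
  col 7: 0 + 0 + 1 (carry in) = 1 → bit 1, carry out 0
  col 8: 0 + 1 + 0 (carry in) = 1 → bit 1, carry out 0
  col 9: 1 + 0 + 0 (carry in) = 1 → bit 1, carry out 0
  col 10: 0 + 0 + 0 (carry in) = 0 → bit 0, carry out 0
Reading bits MSB→LSB: 01111010011
Strip leading zeros: 1111010011
= 1111010011


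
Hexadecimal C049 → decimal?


Positional values:
Position 0: 9 × 16^0 = 9 × 1 = 9
Position 1: 4 × 16^1 = 4 × 16 = 64
Position 2: 0 × 16^2 = 0 × 256 = 0
Position 3: C × 16^3 = 12 × 4096 = 49152
Sum = 9 + 64 + 0 + 49152
= 49225


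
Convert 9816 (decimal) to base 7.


Divide by 7 repeatedly:
9816 ÷ 7 = 1402 remainder 2
1402 ÷ 7 = 200 remainder 2
200 ÷ 7 = 28 remainder 4
28 ÷ 7 = 4 remainder 0
4 ÷ 7 = 0 remainder 4
Reading remainders bottom-up:
= 40422


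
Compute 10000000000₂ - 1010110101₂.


Align and subtract column by column (LSB to MSB, borrowing when needed):
  10000000000
- 01010110101
  -----------
  col 0: (0 - 0 borrow-in) - 1 → borrow from next column: (0+2) - 1 = 1, borrow out 1
  col 1: (0 - 1 borrow-in) - 0 → borrow from next column: (-1+2) - 0 = 1, borrow out 1
  col 2: (0 - 1 borrow-in) - 1 → borrow from next column: (-1+2) - 1 = 0, borrow out 1
  col 3: (0 - 1 borrow-in) - 0 → borrow from next column: (-1+2) - 0 = 1, borrow out 1
  col 4: (0 - 1 borrow-in) - 1 → borrow from next column: (-1+2) - 1 = 0, borrow out 1
  col 5: (0 - 1 borrow-in) - 1 → borrow from next column: (-1+2) - 1 = 0, borrow out 1
  col 6: (0 - 1 borrow-in) - 0 → borrow from next column: (-1+2) - 0 = 1, borrow out 1
  col 7: (0 - 1 borrow-in) - 1 → borrow from next column: (-1+2) - 1 = 0, borrow out 1
  col 8: (0 - 1 borrow-in) - 0 → borrow from next column: (-1+2) - 0 = 1, borrow out 1
  col 9: (0 - 1 borrow-in) - 1 → borrow from next column: (-1+2) - 1 = 0, borrow out 1
  col 10: (1 - 1 borrow-in) - 0 → 0 - 0 = 0, borrow out 0
Reading bits MSB→LSB: 00101001011
Strip leading zeros: 101001011
= 101001011


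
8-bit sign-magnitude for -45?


Sign bit: 1 (negative)
Magnitude: 45 = 0101101
= 10101101


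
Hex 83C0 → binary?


Each hex digit → 4 binary bits:
  8 = 1000
  3 = 0011
  C = 1100
  0 = 0000
Concatenate: 1000 0011 1100 0000
= 1000001111000000


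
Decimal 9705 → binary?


Divide by 2 repeatedly:
9705 ÷ 2 = 4852 remainder 1
4852 ÷ 2 = 2426 remainder 0
2426 ÷ 2 = 1213 remainder 0
1213 ÷ 2 = 606 remainder 1
606 ÷ 2 = 303 remainder 0
303 ÷ 2 = 151 remainder 1
151 ÷ 2 = 75 remainder 1
75 ÷ 2 = 37 remainder 1
37 ÷ 2 = 18 remainder 1
18 ÷ 2 = 9 remainder 0
9 ÷ 2 = 4 remainder 1
4 ÷ 2 = 2 remainder 0
2 ÷ 2 = 1 remainder 0
1 ÷ 2 = 0 remainder 1
Reading remainders bottom-up:
= 10010111101001


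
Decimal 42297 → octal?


Divide by 8 repeatedly:
42297 ÷ 8 = 5287 remainder 1
5287 ÷ 8 = 660 remainder 7
660 ÷ 8 = 82 remainder 4
82 ÷ 8 = 10 remainder 2
10 ÷ 8 = 1 remainder 2
1 ÷ 8 = 0 remainder 1
Reading remainders bottom-up:
= 0o122471


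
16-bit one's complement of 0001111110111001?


Original: 0001111110111001
Invert all bits:
  bit 0: 0 → 1
  bit 1: 0 → 1
  bit 2: 0 → 1
  bit 3: 1 → 0
  bit 4: 1 → 0
  bit 5: 1 → 0
  bit 6: 1 → 0
  bit 7: 1 → 0
  bit 8: 1 → 0
  bit 9: 0 → 1
  bit 10: 1 → 0
  bit 11: 1 → 0
  bit 12: 1 → 0
  bit 13: 0 → 1
  bit 14: 0 → 1
  bit 15: 1 → 0
= 1110000001000110


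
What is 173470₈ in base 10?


Positional values:
Position 0: 0 × 8^0 = 0
Position 1: 7 × 8^1 = 56
Position 2: 4 × 8^2 = 256
Position 3: 3 × 8^3 = 1536
Position 4: 7 × 8^4 = 28672
Position 5: 1 × 8^5 = 32768
Sum = 0 + 56 + 256 + 1536 + 28672 + 32768
= 63288


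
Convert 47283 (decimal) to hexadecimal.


Divide by 16 repeatedly:
47283 ÷ 16 = 2955 remainder 3 (3)
2955 ÷ 16 = 184 remainder 11 (B)
184 ÷ 16 = 11 remainder 8 (8)
11 ÷ 16 = 0 remainder 11 (B)
Reading remainders bottom-up:
= 0xB8B3


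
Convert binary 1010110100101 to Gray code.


Binary: 1010110100101
Gray code: G = B XOR (B >> 1)
B >> 1 = 0101011010010
1010110100101 XOR 0101011010010:
  1 XOR 0 = 1
  0 XOR 1 = 1
  1 XOR 0 = 1
  0 XOR 1 = 1
  1 XOR 0 = 1
  1 XOR 1 = 0
  0 XOR 1 = 1
  1 XOR 0 = 1
  0 XOR 1 = 1
  0 XOR 0 = 0
  1 XOR 0 = 1
  0 XOR 1 = 1
  1 XOR 0 = 1
= 1111101110111


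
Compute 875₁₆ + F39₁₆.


Align and add column by column (LSB to MSB, each column mod 16 with carry):
  0875
+ 0F39
  ----
  col 0: 5(5) + 9(9) + 0 (carry in) = 14 → E(14), carry out 0
  col 1: 7(7) + 3(3) + 0 (carry in) = 10 → A(10), carry out 0
  col 2: 8(8) + F(15) + 0 (carry in) = 23 → 7(7), carry out 1
  col 3: 0(0) + 0(0) + 1 (carry in) = 1 → 1(1), carry out 0
Reading digits MSB→LSB: 17AE
Strip leading zeros: 17AE
= 0x17AE


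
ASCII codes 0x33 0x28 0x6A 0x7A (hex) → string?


Codes (hex): 0x33 0x28 0x6A 0x7A
Per-code ASCII lookup:
  0x33 = 51  (range 48-57: digits, 51 - 48 = 3) → '3'
  0x28 = 40  (special character) → '('
  0x6A = 106  (range 97-122: lowercase, 106 - 97 = 9) → 'j'
  0x7A = 122  (range 97-122: lowercase, 122 - 97 = 25) → 'z'
= '3(jz'
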